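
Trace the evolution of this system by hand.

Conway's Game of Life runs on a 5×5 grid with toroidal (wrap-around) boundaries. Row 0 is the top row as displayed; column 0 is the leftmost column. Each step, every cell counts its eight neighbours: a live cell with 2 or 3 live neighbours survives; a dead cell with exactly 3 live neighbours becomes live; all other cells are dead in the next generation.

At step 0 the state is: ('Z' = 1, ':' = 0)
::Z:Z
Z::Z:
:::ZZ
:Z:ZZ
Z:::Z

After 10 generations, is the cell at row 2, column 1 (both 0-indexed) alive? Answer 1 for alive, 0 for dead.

1

[0] ::Z:Z
Z::Z:
:::ZZ
:Z:ZZ
Z:::Z
[1] :Z:::
Z:Z::
:::::
::Z::
:ZZ::
[2] Z::::
:Z:::
:Z:::
:ZZ::
:ZZ::
[3] Z:Z::
ZZ:::
ZZ:::
Z::::
Z:Z::
[4] Z:Z:Z
::Z:Z
::::Z
Z:::Z
Z:::Z
[5] :::::
:Z::Z
::::Z
:::Z:
:::::
[6] :::::
Z::::
Z::ZZ
:::::
:::::
[7] :::::
Z::::
Z:::Z
::::Z
:::::
[8] :::::
Z:::Z
Z:::Z
Z:::Z
:::::
[9] :::::
Z:::Z
:Z:Z:
Z:::Z
:::::
[10] :::::
Z:::Z
:Z:Z:
Z:::Z
:::::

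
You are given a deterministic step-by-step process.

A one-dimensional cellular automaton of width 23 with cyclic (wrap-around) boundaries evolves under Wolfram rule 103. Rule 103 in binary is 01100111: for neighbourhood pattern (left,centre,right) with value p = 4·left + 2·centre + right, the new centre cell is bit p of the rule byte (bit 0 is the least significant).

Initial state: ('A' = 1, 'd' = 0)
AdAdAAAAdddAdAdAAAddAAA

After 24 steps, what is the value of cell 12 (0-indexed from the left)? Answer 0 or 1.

1

step 0: AdAdAAAAdddAdAdAAAddAAA
step 1: AAAAdddAdAAAAAAddAdAddd
step 2: dddAdAAAAdddddAdAAAAdAA
step 3: dAAAAdddAdAAAAAAdddAAdA
step 4: AdddAdAAAAdddddAdAAdAAA
step 5: AdAAAAdddAdAAAAAAdAAddd
step 6: AAdddAdAAAAdddddAAdAdAA
step 7: dAdAAAAdddAdAAAAdAAAAdd
step 8: AAAdddAdAAAAdddAAdddAdA
step 9: ddAdAAAAdddAdAAdAdAAAAd
step 10: AAAAdddAdAAAAdAAAAdddAd
step 11: dddAdAAAAdddAAdddAdAAAA
step 12: dAAAAdddAdAAdAdAAAAdddA
step 13: AdddAdAAAAdAAAAdddAdAAA
step 14: AdAAAAdddAAdddAdAAAAddd
step 15: AAdddAdAAdAdAAAAdddAdAA
step 16: dAdAAAAdAAAAdddAdAAAAdd
step 17: AAAdddAAdddAdAAAAdddAdA
step 18: ddAdAAdAdAAAAdddAdAAAAd
step 19: AAAAdAAAAdddAdAAAAdddAd
step 20: dddAAdddAdAAAAdddAdAAAA
step 21: dAAdAdAAAAdddAdAAAAdddA
step 22: AdAAAAdddAdAAAAdddAdAAA
step 23: AAdddAdAAAAdddAdAAAAddd
step 24: dAdAAAAdddAdAAAAdddAdAA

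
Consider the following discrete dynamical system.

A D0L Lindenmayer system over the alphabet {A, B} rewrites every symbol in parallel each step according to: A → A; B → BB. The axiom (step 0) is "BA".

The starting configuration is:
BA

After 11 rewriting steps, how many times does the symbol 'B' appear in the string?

0) BA
1) BBA
2) BBBBA
3) BBBBBBBBA
4) BBBBBBBBBBBBBBBBA
5) BBBBBBBBBBBBBBBBBBBBBBBBBBBBBBBBA
6) BBBBBBBBBBBBBBBBBBBBBBBBBBBBBBBBBBBBBBBBBBBBBBBBBBBBBBBBBBBBBBBBA
7) BBBBBBBBBBBBBBBBBBBBBBBBBBBBBBBBBBBBBBBBBBBBBBBBBBBBBBBBBB…BBBBBBBBBBBBBBBBBBBBBBBBBBBBBBBBBBBBBBBBBBBBBBBBBBBBBBBBBA  (len 129)
8) BBBBBBBBBBBBBBBBBBBBBBBBBBBBBBBBBBBBBBBBBBBBBBBBBBBBBBBBBB…BBBBBBBBBBBBBBBBBBBBBBBBBBBBBBBBBBBBBBBBBBBBBBBBBBBBBBBBBA  (len 257)
9) BBBBBBBBBBBBBBBBBBBBBBBBBBBBBBBBBBBBBBBBBBBBBBBBBBBBBBBBBB…BBBBBBBBBBBBBBBBBBBBBBBBBBBBBBBBBBBBBBBBBBBBBBBBBBBBBBBBBA  (len 513)
10) BBBBBBBBBBBBBBBBBBBBBBBBBBBBBBBBBBBBBBBBBBBBBBBBBBBBBBBBBB…BBBBBBBBBBBBBBBBBBBBBBBBBBBBBBBBBBBBBBBBBBBBBBBBBBBBBBBBBA  (len 1025)
11) BBBBBBBBBBBBBBBBBBBBBBBBBBBBBBBBBBBBBBBBBBBBBBBBBBBBBBBBBB…BBBBBBBBBBBBBBBBBBBBBBBBBBBBBBBBBBBBBBBBBBBBBBBBBBBBBBBBBA  (len 2049)

2048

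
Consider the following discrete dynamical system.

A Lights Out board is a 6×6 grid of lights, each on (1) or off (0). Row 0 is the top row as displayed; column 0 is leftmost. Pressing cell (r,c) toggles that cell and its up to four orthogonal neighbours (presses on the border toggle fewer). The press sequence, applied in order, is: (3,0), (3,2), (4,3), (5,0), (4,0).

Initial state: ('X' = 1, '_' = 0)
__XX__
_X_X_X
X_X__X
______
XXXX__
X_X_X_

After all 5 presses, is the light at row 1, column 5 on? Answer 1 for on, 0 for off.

1

k=0  __XX__
_X_X_X
X_X__X
______
XXXX__
X_X_X_
k=1  __XX__
_X_X_X
__X__X
XX____
_XXX__
X_X_X_
k=2  __XX__
_X_X_X
_____X
X_XX__
_X_X__
X_X_X_
k=3  __XX__
_X_X_X
_____X
X_X___
_XX_X_
X_XXX_
k=4  __XX__
_X_X_X
_____X
X_X___
XXX_X_
_XXXX_
k=5  __XX__
_X_X_X
_____X
__X___
__X_X_
XXXXX_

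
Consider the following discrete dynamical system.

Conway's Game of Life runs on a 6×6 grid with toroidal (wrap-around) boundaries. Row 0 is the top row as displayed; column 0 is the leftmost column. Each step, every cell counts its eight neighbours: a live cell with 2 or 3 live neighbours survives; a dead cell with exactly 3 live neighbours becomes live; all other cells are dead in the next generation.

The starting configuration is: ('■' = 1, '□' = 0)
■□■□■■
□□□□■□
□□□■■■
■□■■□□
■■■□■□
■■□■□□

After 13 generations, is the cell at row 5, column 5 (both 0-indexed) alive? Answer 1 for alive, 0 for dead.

0) ■□■□■■
□□□□■□
□□□■■■
■□■■□□
■■■□■□
■■□■□□
1) ■□■□■□
■□□□□□
□□■□□■
■□□□□□
□□□□■□
□□□□□□
2) □■□□□■
■□□■□□
■■□□□■
□□□□□■
□□□□□□
□□□■□■
3) □□■□□■
□□■□■□
□■□□■■
□□□□□■
□□□□■□
■□□□■□
4) □■□□■■
■■■□■□
■□□■■■
■□□□□■
□□□□■□
□□□■■□
5) □■□□□□
□□■□□□
□□■■□□
■□□■□□
□□□■■□
□□□■□□
6) □□■□□□
□■■■□□
□■■■□□
□□□□□□
□□■■■□
□□■■■□
7) □□□□■□
□□□□□□
□■□■□□
□■□□■□
□□■□■□
□■□□■□
8) □□□□□□
□□□□□□
□□■□□□
□■□□■□
□■■□■■
□□□□■■
9) □□□□□□
□□□□□□
□□□□□□
■■□□■■
□■■□□□
■□□■■■
10) □□□□■■
□□□□□□
■□□□□■
■■■□□■
□□■□□□
■■■■■■
11) □■■□□□
■□□□■□
□□□□□■
□□■□□■
□□□□□□
■■■□□□
12) □□■■□■
■■□□□■
■□□□■■
□□□□□□
■□■□□□
■□■□□□
13) □□■■■■
□■■■□□
□■□□■□
■■□□□□
□□□□□□
■□■□□■

1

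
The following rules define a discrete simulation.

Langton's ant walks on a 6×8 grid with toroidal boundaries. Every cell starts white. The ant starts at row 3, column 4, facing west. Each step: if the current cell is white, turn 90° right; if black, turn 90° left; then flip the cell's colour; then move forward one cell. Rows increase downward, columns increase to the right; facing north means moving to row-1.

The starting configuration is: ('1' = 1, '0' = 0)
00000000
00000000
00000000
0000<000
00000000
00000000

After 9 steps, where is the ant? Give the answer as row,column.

step 0: 00000000
00000000
00000000
0000<000
00000000
00000000
step 1: 00000000
00000000
0000^000
00001000
00000000
00000000
step 2: 00000000
00000000
00001>00
00001000
00000000
00000000
step 3: 00000000
00000000
00001100
00001v00
00000000
00000000
step 4: 00000000
00000000
00001100
0000<100
00000000
00000000
step 5: 00000000
00000000
00001100
00000100
0000v000
00000000
step 6: 00000000
00000000
00001100
00000100
000<1000
00000000
step 7: 00000000
00000000
00001100
000^0100
00011000
00000000
step 8: 00000000
00000000
00001100
0001>100
00011000
00000000
step 9: 00000000
00000000
00001100
00011100
0001v000
00000000

4,4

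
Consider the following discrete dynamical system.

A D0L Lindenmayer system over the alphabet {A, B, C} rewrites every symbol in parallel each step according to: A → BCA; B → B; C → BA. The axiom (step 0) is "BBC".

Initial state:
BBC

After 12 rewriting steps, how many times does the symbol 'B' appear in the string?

0) BBC
1) BBBA
2) BBBBCA
3) BBBBBABCA
4) BBBBBBCABBABCA
5) BBBBBBBABCABBBCABBABCA
6) BBBBBBBBCABBABCABBBBABCABBBCABBABCA
7) BBBBBBBBBABCABBBCABBABCABBBBBCABBABCABBBBABCABBBCABBABCA
8) BBBBBBBBBBCABBABCABBBBABCABBBCABBABCABBBBBBABCABBBCABBABCABBBBBCABBABCABBBBABCABBBCABBABCA
9) BBBBBBBBBBBABCABBBCABBABCABBBBBCABBABCABBBBABCABBBCABBABCA…BABCABBBBBBABCABBBCABBABCABBBBBCABBABCABBBBABCABBBCABBABCA  (len 145)
10) BBBBBBBBBBBBCABBABCABBBBABCABBBCABBABCABBBBBBABCABBBCABBAB…BABCABBBBBBABCABBBCABBABCABBBBBCABBABCABBBBABCABBBCABBABCA  (len 234)
11) BBBBBBBBBBBBBABCABBBCABBABCABBBBBCABBABCABBBBABCABBBCABBAB…BABCABBBBBBABCABBBCABBABCABBBBBCABBABCABBBBABCABBBCABBABCA  (len 378)
12) BBBBBBBBBBBBBBCABBABCABBBBABCABBBCABBABCABBBBBBABCABBBCABB…BABCABBBBBBABCABBBCABBABCABBBBBCABBABCABBBBABCABBBCABBABCA  (len 611)

378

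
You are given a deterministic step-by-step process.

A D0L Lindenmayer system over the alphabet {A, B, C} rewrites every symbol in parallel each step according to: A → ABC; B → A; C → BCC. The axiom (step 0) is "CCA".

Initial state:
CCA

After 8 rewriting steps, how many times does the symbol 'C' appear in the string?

gen 0: CCA
gen 1: BCCBCCABC
gen 2: ABCCBCCABCCBCCABCABCC
gen 3: ABCABCCBCCABCCBCCABCABCCBCCABCCBCCABCABCCABCABCCBCC
gen 4: ABCABCCABCABCCBCCABCCBCCABCABCCBCCABCCBCCABCABCCABCABCCBCC…ABCABCCBCCABCCBCCABCABCCABCABCCBCCABCABCCABCABCCBCCABCCBCC  (len 123)
gen 5: ABCABCCABCABCCBCCABCABCCABCABCCBCCABCCBCCABCABCCBCCABCCBCC…ABCABCCABCABCCBCCABCABCCABCABCCBCCABCCBCCABCABCCBCCABCCBCC  (len 297)
gen 6: ABCABCCABCABCCBCCABCABCCABCABCCBCCABCCBCCABCABCCABCABCCBCC…ABCABCCBCCABCCBCCABCABCCABCABCCBCCABCCBCCABCABCCBCCABCCBCC  (len 717)
gen 7: ABCABCCABCABCCBCCABCABCCABCABCCBCCABCCBCCABCABCCABCABCCBCC…ABCABCCBCCABCCBCCABCABCCABCABCCBCCABCCBCCABCABCCBCCABCCBCC  (len 1731)
gen 8: ABCABCCABCABCCBCCABCABCCABCABCCBCCABCCBCCABCABCCABCABCCBCC…ABCABCCBCCABCCBCCABCABCCABCABCCBCCABCCBCCABCABCCBCCABCCBCC  (len 4179)

2090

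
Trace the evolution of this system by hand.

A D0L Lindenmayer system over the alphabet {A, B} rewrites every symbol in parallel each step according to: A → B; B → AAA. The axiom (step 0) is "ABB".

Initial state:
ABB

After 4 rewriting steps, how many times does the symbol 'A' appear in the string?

9

gen 0: ABB
gen 1: BAAAAAA
gen 2: AAABBBBBB
gen 3: BBBAAAAAAAAAAAAAAAAAA
gen 4: AAAAAAAAABBBBBBBBBBBBBBBBBB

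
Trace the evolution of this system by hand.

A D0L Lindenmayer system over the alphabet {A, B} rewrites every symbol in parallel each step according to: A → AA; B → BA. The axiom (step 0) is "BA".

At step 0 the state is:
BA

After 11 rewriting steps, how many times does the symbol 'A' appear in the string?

gen 0: BA
gen 1: BAAA
gen 2: BAAAAAAA
gen 3: BAAAAAAAAAAAAAAA
gen 4: BAAAAAAAAAAAAAAAAAAAAAAAAAAAAAAA
gen 5: BAAAAAAAAAAAAAAAAAAAAAAAAAAAAAAAAAAAAAAAAAAAAAAAAAAAAAAAAAAAAAAA
gen 6: BAAAAAAAAAAAAAAAAAAAAAAAAAAAAAAAAAAAAAAAAAAAAAAAAAAAAAAAAA…AAAAAAAAAAAAAAAAAAAAAAAAAAAAAAAAAAAAAAAAAAAAAAAAAAAAAAAAAA  (len 128)
gen 7: BAAAAAAAAAAAAAAAAAAAAAAAAAAAAAAAAAAAAAAAAAAAAAAAAAAAAAAAAA…AAAAAAAAAAAAAAAAAAAAAAAAAAAAAAAAAAAAAAAAAAAAAAAAAAAAAAAAAA  (len 256)
gen 8: BAAAAAAAAAAAAAAAAAAAAAAAAAAAAAAAAAAAAAAAAAAAAAAAAAAAAAAAAA…AAAAAAAAAAAAAAAAAAAAAAAAAAAAAAAAAAAAAAAAAAAAAAAAAAAAAAAAAA  (len 512)
gen 9: BAAAAAAAAAAAAAAAAAAAAAAAAAAAAAAAAAAAAAAAAAAAAAAAAAAAAAAAAA…AAAAAAAAAAAAAAAAAAAAAAAAAAAAAAAAAAAAAAAAAAAAAAAAAAAAAAAAAA  (len 1024)
gen 10: BAAAAAAAAAAAAAAAAAAAAAAAAAAAAAAAAAAAAAAAAAAAAAAAAAAAAAAAAA…AAAAAAAAAAAAAAAAAAAAAAAAAAAAAAAAAAAAAAAAAAAAAAAAAAAAAAAAAA  (len 2048)
gen 11: BAAAAAAAAAAAAAAAAAAAAAAAAAAAAAAAAAAAAAAAAAAAAAAAAAAAAAAAAA…AAAAAAAAAAAAAAAAAAAAAAAAAAAAAAAAAAAAAAAAAAAAAAAAAAAAAAAAAA  (len 4096)

4095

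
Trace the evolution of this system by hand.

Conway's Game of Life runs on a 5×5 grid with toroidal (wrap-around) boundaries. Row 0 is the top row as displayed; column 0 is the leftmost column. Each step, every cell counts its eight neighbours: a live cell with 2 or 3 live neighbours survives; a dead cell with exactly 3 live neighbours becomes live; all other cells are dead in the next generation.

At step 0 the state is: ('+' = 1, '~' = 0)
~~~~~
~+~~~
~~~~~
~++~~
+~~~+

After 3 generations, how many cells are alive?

0) ~~~~~
~+~~~
~~~~~
~++~~
+~~~+
1) +~~~~
~~~~~
~++~~
++~~~
++~~~
2) ++~~~
~+~~~
+++~~
~~~~~
~~~~+
3) ++~~~
~~~~~
+++~~
++~~~
+~~~~

8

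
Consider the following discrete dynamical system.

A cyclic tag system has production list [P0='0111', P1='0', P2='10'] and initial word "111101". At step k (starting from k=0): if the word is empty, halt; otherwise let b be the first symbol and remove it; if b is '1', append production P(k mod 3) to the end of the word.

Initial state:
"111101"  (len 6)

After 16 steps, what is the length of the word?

step 0: "111101"  (len 6)
step 1: "111010111"  (len 9)
step 2: "110101110"  (len 9)
step 3: "1010111010"  (len 10)
step 4: "0101110100111"  (len 13)
step 5: "101110100111"  (len 12)
step 6: "0111010011110"  (len 13)
step 7: "111010011110"  (len 12)
step 8: "110100111100"  (len 12)
step 9: "1010011110010"  (len 13)
step 10: "0100111100100111"  (len 16)
step 11: "100111100100111"  (len 15)
step 12: "0011110010011110"  (len 16)
step 13: "011110010011110"  (len 15)
step 14: "11110010011110"  (len 14)
step 15: "111001001111010"  (len 15)
step 16: "110010011110100111"  (len 18)

18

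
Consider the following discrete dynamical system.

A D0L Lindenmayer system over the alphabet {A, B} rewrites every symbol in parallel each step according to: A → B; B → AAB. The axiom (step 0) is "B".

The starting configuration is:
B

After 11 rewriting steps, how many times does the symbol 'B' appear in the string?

gen 0: B
gen 1: AAB
gen 2: BBAAB
gen 3: AABAABBBAAB
gen 4: BBAABBBAABAABAABBBAAB
gen 5: AABAABBBAABAABAABBBAABBBAABBBAABAABAABBBAAB
gen 6: BBAABBBAABAABAABBBAABBBAABBBAABAABAABBBAABAABAABBBAABAABAABBBAABBBAABBBAABAABAABBBAAB
gen 7: AABAABBBAABAABAABBBAABBBAABBBAABAABAABBBAABAABAABBBAABAABA…BAABAABAABBBAABAABAABBBAABAABAABBBAABBBAABBBAABAABAABBBAAB  (len 171)
gen 8: BBAABBBAABAABAABBBAABBBAABBBAABAABAABBBAABAABAABBBAABAABAA…BAABAABAABBBAABAABAABBBAABAABAABBBAABBBAABBBAABAABAABBBAAB  (len 341)
gen 9: AABAABBBAABAABAABBBAABBBAABBBAABAABAABBBAABAABAABBBAABAABA…BAABAABAABBBAABAABAABBBAABAABAABBBAABBBAABBBAABAABAABBBAAB  (len 683)
gen 10: BBAABBBAABAABAABBBAABBBAABBBAABAABAABBBAABAABAABBBAABAABAA…BAABAABAABBBAABAABAABBBAABAABAABBBAABBBAABBBAABAABAABBBAAB  (len 1365)
gen 11: AABAABBBAABAABAABBBAABBBAABBBAABAABAABBBAABAABAABBBAABAABA…BAABAABAABBBAABAABAABBBAABAABAABBBAABBBAABBBAABAABAABBBAAB  (len 2731)

1365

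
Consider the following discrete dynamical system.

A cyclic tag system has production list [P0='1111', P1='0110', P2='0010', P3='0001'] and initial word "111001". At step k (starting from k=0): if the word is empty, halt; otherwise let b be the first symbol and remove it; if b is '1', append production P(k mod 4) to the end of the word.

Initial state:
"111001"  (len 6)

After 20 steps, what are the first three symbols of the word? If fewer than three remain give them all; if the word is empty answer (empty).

step 0: "111001"  (len 6)
step 1: "110011111"  (len 9)
step 2: "100111110110"  (len 12)
step 3: "001111101100010"  (len 15)
step 4: "01111101100010"  (len 14)
step 5: "1111101100010"  (len 13)
step 6: "1111011000100110"  (len 16)
step 7: "1110110001001100010"  (len 19)
step 8: "1101100010011000100001"  (len 22)
step 9: "1011000100110001000011111"  (len 25)
step 10: "0110001001100010000111110110"  (len 28)
step 11: "110001001100010000111110110"  (len 27)
step 12: "100010011000100001111101100001"  (len 30)
step 13: "000100110001000011111011000011111"  (len 33)
step 14: "00100110001000011111011000011111"  (len 32)
step 15: "0100110001000011111011000011111"  (len 31)
step 16: "100110001000011111011000011111"  (len 30)
step 17: "001100010000111110110000111111111"  (len 33)
step 18: "01100010000111110110000111111111"  (len 32)
step 19: "1100010000111110110000111111111"  (len 31)
step 20: "1000100001111101100001111111110001"  (len 34)

100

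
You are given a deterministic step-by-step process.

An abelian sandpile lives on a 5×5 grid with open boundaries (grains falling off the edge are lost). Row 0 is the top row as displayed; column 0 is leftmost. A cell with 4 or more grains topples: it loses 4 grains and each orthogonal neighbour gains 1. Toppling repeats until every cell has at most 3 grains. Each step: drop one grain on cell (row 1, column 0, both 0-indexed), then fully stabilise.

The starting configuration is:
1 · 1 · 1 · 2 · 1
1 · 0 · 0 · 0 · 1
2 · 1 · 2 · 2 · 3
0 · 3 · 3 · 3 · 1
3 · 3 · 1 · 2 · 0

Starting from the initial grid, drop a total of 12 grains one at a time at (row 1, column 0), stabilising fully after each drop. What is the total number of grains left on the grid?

43

step 0: 1 · 1 · 1 · 2 · 1
1 · 0 · 0 · 0 · 1
2 · 1 · 2 · 2 · 3
0 · 3 · 3 · 3 · 1
3 · 3 · 1 · 2 · 0
step 1: 1 · 1 · 1 · 2 · 1
2 · 0 · 0 · 0 · 1
2 · 1 · 2 · 2 · 3
0 · 3 · 3 · 3 · 1
3 · 3 · 1 · 2 · 0
step 2: 1 · 1 · 1 · 2 · 1
3 · 0 · 0 · 0 · 1
2 · 1 · 2 · 2 · 3
0 · 3 · 3 · 3 · 1
3 · 3 · 1 · 2 · 0
step 3: 2 · 1 · 1 · 2 · 1
0 · 1 · 0 · 0 · 1
3 · 1 · 2 · 2 · 3
0 · 3 · 3 · 3 · 1
3 · 3 · 1 · 2 · 0
step 4: 2 · 1 · 1 · 2 · 1
1 · 1 · 0 · 0 · 1
3 · 1 · 2 · 2 · 3
0 · 3 · 3 · 3 · 1
3 · 3 · 1 · 2 · 0
step 5: 2 · 1 · 1 · 2 · 1
2 · 1 · 0 · 0 · 1
3 · 1 · 2 · 2 · 3
0 · 3 · 3 · 3 · 1
3 · 3 · 1 · 2 · 0
step 6: 2 · 1 · 1 · 2 · 1
3 · 1 · 0 · 0 · 1
3 · 1 · 2 · 2 · 3
0 · 3 · 3 · 3 · 1
3 · 3 · 1 · 2 · 0
step 7: 3 · 1 · 1 · 2 · 1
1 · 2 · 0 · 0 · 1
0 · 2 · 2 · 2 · 3
1 · 3 · 3 · 3 · 1
3 · 3 · 1 · 2 · 0
step 8: 3 · 1 · 1 · 2 · 1
2 · 2 · 0 · 0 · 1
0 · 2 · 2 · 2 · 3
1 · 3 · 3 · 3 · 1
3 · 3 · 1 · 2 · 0
step 9: 3 · 1 · 1 · 2 · 1
3 · 2 · 0 · 0 · 1
0 · 2 · 2 · 2 · 3
1 · 3 · 3 · 3 · 1
3 · 3 · 1 · 2 · 0
step 10: 0 · 2 · 1 · 2 · 1
1 · 3 · 0 · 0 · 1
1 · 2 · 2 · 2 · 3
1 · 3 · 3 · 3 · 1
3 · 3 · 1 · 2 · 0
step 11: 0 · 2 · 1 · 2 · 1
2 · 3 · 0 · 0 · 1
1 · 2 · 2 · 2 · 3
1 · 3 · 3 · 3 · 1
3 · 3 · 1 · 2 · 0
step 12: 0 · 2 · 1 · 2 · 1
3 · 3 · 0 · 0 · 1
1 · 2 · 2 · 2 · 3
1 · 3 · 3 · 3 · 1
3 · 3 · 1 · 2 · 0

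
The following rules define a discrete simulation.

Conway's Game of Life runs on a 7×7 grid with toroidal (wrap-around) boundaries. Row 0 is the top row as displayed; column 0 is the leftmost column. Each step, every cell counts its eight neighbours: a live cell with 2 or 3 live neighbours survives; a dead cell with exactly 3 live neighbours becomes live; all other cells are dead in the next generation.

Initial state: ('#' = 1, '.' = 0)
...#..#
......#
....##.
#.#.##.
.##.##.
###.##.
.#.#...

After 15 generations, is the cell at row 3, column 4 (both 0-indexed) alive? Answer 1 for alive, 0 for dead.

1

k=0  ...#..#
......#
....##.
#.#.##.
.##.##.
###.##.
.#.#...
k=1  #.#....
....#.#
...##..
..#....
.......
#....##
.#.#.##
k=2  #####..
....##.
...###.
...#...
......#
#...##.
.##.##.
k=3  #.....#
.#....#
...#.#.
...#.#.
....###
##.##..
.......
k=4  #.....#
.....##
..#..##
...#...
#.#...#
#..##.#
.#....#
k=5  .......
.......
....###
####.#.
###.###
..##...
.#.....
k=6  .......
.....#.
#######
.......
.....#.
...####
..#....
k=7  .......
####.#.
#######
####...
.....##
...####
...###.
k=8  .#...##
.....#.
.....#.
.......
.#.....
...#...
...#..#
k=9  #...###
....##.
.......
.......
.......
..#....
#.#.###
k=10  ##.....
....#..
.......
.......
.......
.#.#.##
#...#..
k=11  ##.....
.......
.......
.......
.......
#...###
..#.##.
k=12  .#.....
.......
.......
.......
.....##
...##.#
...##..
k=13  .......
.......
.......
.......
....###
...#..#
..####.
k=14  ...##..
.......
.......
.....#.
....###
..#...#
..####.
k=15  ..#..#.
.......
.......
....###
....#.#
..#...#
..#..#.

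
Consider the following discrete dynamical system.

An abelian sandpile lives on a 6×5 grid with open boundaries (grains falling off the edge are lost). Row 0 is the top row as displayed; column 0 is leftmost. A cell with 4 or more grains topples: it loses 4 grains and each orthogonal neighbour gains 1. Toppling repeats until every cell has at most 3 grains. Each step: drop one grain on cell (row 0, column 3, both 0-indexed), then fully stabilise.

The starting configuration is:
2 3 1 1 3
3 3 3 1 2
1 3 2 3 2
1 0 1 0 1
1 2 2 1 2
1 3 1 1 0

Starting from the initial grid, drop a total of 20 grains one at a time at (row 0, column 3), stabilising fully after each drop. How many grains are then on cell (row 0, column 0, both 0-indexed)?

step 0: 2 3 1 1 3
3 3 3 1 2
1 3 2 3 2
1 0 1 0 1
1 2 2 1 2
1 3 1 1 0
step 1: 2 3 1 2 3
3 3 3 1 2
1 3 2 3 2
1 0 1 0 1
1 2 2 1 2
1 3 1 1 0
step 2: 2 3 1 3 3
3 3 3 1 2
1 3 2 3 2
1 0 1 0 1
1 2 2 1 2
1 3 1 1 0
step 3: 2 3 2 1 0
3 3 3 2 3
1 3 2 3 2
1 0 1 0 1
1 2 2 1 2
1 3 1 1 0
step 4: 2 3 2 2 0
3 3 3 2 3
1 3 2 3 2
1 0 1 0 1
1 2 2 1 2
1 3 1 1 0
step 5: 2 3 2 3 0
3 3 3 2 3
1 3 2 3 2
1 0 1 0 1
1 2 2 1 2
1 3 1 1 0
step 6: 2 3 3 0 1
3 3 3 3 3
1 3 2 3 2
1 0 1 0 1
1 2 2 1 2
1 3 1 1 0
step 7: 2 3 3 1 1
3 3 3 3 3
1 3 2 3 2
1 0 1 0 1
1 2 2 1 2
1 3 1 1 0
step 8: 2 3 3 2 1
3 3 3 3 3
1 3 2 3 2
1 0 1 0 1
1 2 2 1 2
1 3 1 1 0
step 9: 2 3 3 3 1
3 3 3 3 3
1 3 2 3 2
1 0 1 0 1
1 2 2 1 2
1 3 1 1 0
step 10: 0 2 2 2 3
1 3 3 3 1
3 1 1 2 0
1 1 2 1 2
1 2 2 1 2
1 3 1 1 0
step 11: 0 2 2 3 3
1 3 3 3 1
3 1 1 2 0
1 1 2 1 2
1 2 2 1 2
1 3 1 1 0
step 12: 1 0 1 3 0
2 1 2 1 3
3 2 2 3 0
1 1 2 1 2
1 2 2 1 2
1 3 1 1 0
step 13: 1 0 2 0 1
2 1 2 2 3
3 2 2 3 0
1 1 2 1 2
1 2 2 1 2
1 3 1 1 0
step 14: 1 0 2 1 1
2 1 2 2 3
3 2 2 3 0
1 1 2 1 2
1 2 2 1 2
1 3 1 1 0
step 15: 1 0 2 2 1
2 1 2 2 3
3 2 2 3 0
1 1 2 1 2
1 2 2 1 2
1 3 1 1 0
step 16: 1 0 2 3 1
2 1 2 2 3
3 2 2 3 0
1 1 2 1 2
1 2 2 1 2
1 3 1 1 0
step 17: 1 0 3 0 2
2 1 2 3 3
3 2 2 3 0
1 1 2 1 2
1 2 2 1 2
1 3 1 1 0
step 18: 1 0 3 1 2
2 1 2 3 3
3 2 2 3 0
1 1 2 1 2
1 2 2 1 2
1 3 1 1 0
step 19: 1 0 3 2 2
2 1 2 3 3
3 2 2 3 0
1 1 2 1 2
1 2 2 1 2
1 3 1 1 0
step 20: 1 0 3 3 2
2 1 2 3 3
3 2 2 3 0
1 1 2 1 2
1 2 2 1 2
1 3 1 1 0

1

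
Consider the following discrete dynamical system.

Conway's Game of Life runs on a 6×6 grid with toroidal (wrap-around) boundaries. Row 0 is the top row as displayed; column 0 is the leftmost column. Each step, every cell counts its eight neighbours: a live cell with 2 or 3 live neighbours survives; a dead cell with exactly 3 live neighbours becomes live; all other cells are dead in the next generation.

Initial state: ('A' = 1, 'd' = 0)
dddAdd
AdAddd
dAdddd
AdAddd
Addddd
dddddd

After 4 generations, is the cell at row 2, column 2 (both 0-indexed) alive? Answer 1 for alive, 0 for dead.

k=0  dddAdd
AdAddd
dAdddd
AdAddd
Addddd
dddddd
k=1  dddddd
dAAddd
AdAddd
Addddd
dAdddd
dddddd
k=2  dddddd
dAAddd
AdAddd
Addddd
dddddd
dddddd
k=3  dddddd
dAAddd
AdAddd
dAdddd
dddddd
dddddd
k=4  dddddd
dAAddd
AdAddd
dAdddd
dddddd
dddddd

1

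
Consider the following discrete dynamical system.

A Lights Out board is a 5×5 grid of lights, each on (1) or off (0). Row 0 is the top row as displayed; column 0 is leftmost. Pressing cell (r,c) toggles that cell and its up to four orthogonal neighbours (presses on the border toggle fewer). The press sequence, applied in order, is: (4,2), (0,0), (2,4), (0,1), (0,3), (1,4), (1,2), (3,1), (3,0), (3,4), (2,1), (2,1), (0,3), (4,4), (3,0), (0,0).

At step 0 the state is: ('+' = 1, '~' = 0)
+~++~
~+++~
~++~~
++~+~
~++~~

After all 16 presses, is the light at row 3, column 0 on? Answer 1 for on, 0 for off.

0

0) +~++~
~+++~
~++~~
++~+~
~++~~
1) +~++~
~+++~
~++~~
++++~
~~~+~
2) ~+++~
++++~
~++~~
++++~
~~~+~
3) ~+++~
+++++
~++++
+++++
~~~+~
4) +~~+~
+~+++
~++++
+++++
~~~+~
5) +~+~+
+~+~+
~++++
+++++
~~~+~
6) +~+~~
+~++~
~+++~
+++++
~~~+~
7) +~~~~
++~~~
~+~+~
+++++
~~~+~
8) +~~~~
++~~~
~~~+~
~~~++
~+~+~
9) +~~~~
++~~~
+~~+~
++~++
++~+~
10) +~~~~
++~~~
+~~++
++~~~
++~++
11) +~~~~
+~~~~
~++++
+~~~~
++~++
12) +~~~~
++~~~
+~~++
++~~~
++~++
13) +~+++
++~+~
+~~++
++~~~
++~++
14) +~+++
++~+~
+~~++
++~~+
++~~~
15) +~+++
++~+~
~~~++
~~~~+
~+~~~
16) ~++++
~+~+~
~~~++
~~~~+
~+~~~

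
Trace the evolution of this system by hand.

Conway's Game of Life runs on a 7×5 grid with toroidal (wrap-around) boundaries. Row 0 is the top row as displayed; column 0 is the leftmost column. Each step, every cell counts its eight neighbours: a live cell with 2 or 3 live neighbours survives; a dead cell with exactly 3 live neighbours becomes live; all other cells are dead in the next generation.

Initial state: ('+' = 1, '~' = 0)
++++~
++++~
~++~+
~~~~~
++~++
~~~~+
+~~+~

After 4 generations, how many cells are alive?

t=0: ++++~
++++~
~++~+
~~~~~
++~++
~~~~+
+~~+~
t=1: ~~~~~
~~~~~
~~~~+
~~~~~
+~~++
~++~~
+~~+~
t=2: ~~~~~
~~~~~
~~~~~
+~~+~
+++++
~++~~
~++~~
t=3: ~~~~~
~~~~~
~~~~~
+~~+~
~~~~~
~~~~+
~++~~
t=4: ~~~~~
~~~~~
~~~~~
~~~~~
~~~~+
~~~~~
~~~~~

1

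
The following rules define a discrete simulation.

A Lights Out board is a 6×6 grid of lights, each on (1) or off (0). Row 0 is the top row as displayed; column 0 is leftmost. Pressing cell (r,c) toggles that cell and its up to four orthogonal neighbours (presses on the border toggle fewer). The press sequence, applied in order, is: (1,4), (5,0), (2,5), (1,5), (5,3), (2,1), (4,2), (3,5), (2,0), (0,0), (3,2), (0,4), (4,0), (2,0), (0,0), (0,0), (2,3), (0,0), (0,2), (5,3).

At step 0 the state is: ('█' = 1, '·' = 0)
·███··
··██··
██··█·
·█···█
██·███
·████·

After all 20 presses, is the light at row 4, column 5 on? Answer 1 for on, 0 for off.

step 0: ·███··
··██··
██··█·
·█···█
██·███
·████·
step 1: ·████·
··█·██
██····
·█···█
██·███
·████·
step 2: ·████·
··█·██
██····
·█···█
·█·███
█·███·
step 3: ·████·
··█·█·
██··██
·█····
·█·███
█·███·
step 4: ·█████
··█··█
██··█·
·█····
·█·███
█·███·
step 5: ·█████
··█··█
██··█·
·█····
·█··██
█·····
step 6: ·█████
·██··█
··█·█·
······
·█··██
█·····
step 7: ·█████
·██··█
··█·█·
··█···
··████
█·█···
step 8: ·█████
·██··█
··█·██
··█·██
··███·
█·█···
step 9: ·█████
███··█
███·██
█·█·██
··███·
█·█···
step 10: █·████
·██··█
███·██
█·█·██
··███·
█·█···
step 11: █·████
·██··█
██··██
██·███
···██·
█·█···
step 12: █·█···
·██·██
██··██
██·███
···██·
█·█···
step 13: █·█···
·██·██
██··██
·█·███
██·██·
··█···
step 14: █·█···
███·██
····██
██·███
██·██·
··█···
step 15: ·██···
·██·██
····██
██·███
██·██·
··█···
step 16: █·█···
███·██
····██
██·███
██·██·
··█···
step 17: █·█···
██████
··██·█
██··██
██·██·
··█···
step 18: ·██···
·█████
··██·█
██··██
██·██·
··█···
step 19: ···█··
·█·███
··██·█
██··██
██·██·
··█···
step 20: ···█··
·█·███
··██·█
██··██
██··█·
···██·

0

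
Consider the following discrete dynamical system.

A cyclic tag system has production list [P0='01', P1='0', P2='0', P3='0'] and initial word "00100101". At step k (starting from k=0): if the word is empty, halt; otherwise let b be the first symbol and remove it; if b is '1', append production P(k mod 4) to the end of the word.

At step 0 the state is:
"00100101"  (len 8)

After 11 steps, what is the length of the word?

k=0  "00100101"  (len 8)
k=1  "0100101"  (len 7)
k=2  "100101"  (len 6)
k=3  "001010"  (len 6)
k=4  "01010"  (len 5)
k=5  "1010"  (len 4)
k=6  "0100"  (len 4)
k=7  "100"  (len 3)
k=8  "000"  (len 3)
k=9  "00"  (len 2)
k=10  "0"  (len 1)
k=11  (halted — word empty)

0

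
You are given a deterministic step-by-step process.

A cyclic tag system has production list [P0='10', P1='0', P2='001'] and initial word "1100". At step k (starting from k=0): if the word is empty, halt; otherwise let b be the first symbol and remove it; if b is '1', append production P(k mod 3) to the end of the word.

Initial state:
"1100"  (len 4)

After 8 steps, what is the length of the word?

0

t=0: "1100"  (len 4)
t=1: "10010"  (len 5)
t=2: "00100"  (len 5)
t=3: "0100"  (len 4)
t=4: "100"  (len 3)
t=5: "000"  (len 3)
t=6: "00"  (len 2)
t=7: "0"  (len 1)
t=8: (halted — word empty)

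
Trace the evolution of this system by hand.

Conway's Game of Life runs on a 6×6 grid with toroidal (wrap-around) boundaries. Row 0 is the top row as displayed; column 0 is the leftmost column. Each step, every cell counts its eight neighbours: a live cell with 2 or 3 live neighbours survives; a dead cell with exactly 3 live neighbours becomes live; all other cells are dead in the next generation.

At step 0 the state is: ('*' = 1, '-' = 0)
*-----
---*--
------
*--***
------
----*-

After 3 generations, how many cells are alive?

3

t=0: *-----
---*--
------
*--***
------
----*-
t=1: ------
------
---*-*
----**
---*--
------
t=2: ------
------
-----*
---*-*
----*-
------
t=3: ------
------
----*-
-----*
----*-
------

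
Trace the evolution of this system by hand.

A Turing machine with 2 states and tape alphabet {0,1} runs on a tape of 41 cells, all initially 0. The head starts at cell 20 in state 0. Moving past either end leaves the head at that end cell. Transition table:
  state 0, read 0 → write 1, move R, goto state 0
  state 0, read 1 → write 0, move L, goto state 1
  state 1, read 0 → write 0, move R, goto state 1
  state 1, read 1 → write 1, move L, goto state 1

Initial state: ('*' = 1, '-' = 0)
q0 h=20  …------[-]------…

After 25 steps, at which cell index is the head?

36

t=0: q0 h=20  …------[-]------…
t=1: q0 h=21  …-----*[-]------…
t=2: q0 h=22  …----**[-]------…
t=3: q0 h=23  …---***[-]------…
t=4: q0 h=24  …--****[-]------…
t=5: q0 h=25  …-*****[-]------…
t=6: q0 h=26  …******[-]------…
t=7: q0 h=27  …******[-]------…
t=8: q0 h=28  …******[-]------…
t=9: q0 h=29  …******[-]------…
t=10: q0 h=30  …******[-]------…
t=11: q0 h=31  …******[-]------…
t=12: q0 h=32  …******[-]------…
t=13: q0 h=33  …******[-]------…
t=14: q0 h=34  …******[-]------|
t=15: q0 h=35  …******[-]-----|
t=16: q0 h=36  …******[-]----|
t=17: q0 h=37  …******[-]---|
t=18: q0 h=38  …******[-]--|
t=19: q0 h=39  …******[-]-|
t=20: q0 h=40  …******[-]|
t=21: q0 h=40  …******[*]|
t=22: q1 h=39  …******[*]-|
t=23: q1 h=38  …******[*]*-|
t=24: q1 h=37  …******[*]**-|
t=25: q1 h=36  …******[*]***-|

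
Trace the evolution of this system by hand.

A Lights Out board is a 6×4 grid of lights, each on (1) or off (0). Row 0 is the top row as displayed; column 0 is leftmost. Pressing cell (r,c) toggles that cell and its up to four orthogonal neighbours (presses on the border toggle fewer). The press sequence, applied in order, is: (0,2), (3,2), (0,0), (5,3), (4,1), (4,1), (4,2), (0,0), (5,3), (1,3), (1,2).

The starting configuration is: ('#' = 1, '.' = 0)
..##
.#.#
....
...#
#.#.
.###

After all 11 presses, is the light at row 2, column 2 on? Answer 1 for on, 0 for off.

[0] ..##
.#.#
....
...#
#.#.
.###
[1] .#..
.###
....
...#
#.#.
.###
[2] .#..
.###
..#.
.##.
#...
.###
[3] #...
####
..#.
.##.
#...
.###
[4] #...
####
..#.
.##.
#..#
.#..
[5] #...
####
..#.
..#.
.###
....
[6] #...
####
..#.
.##.
#..#
.#..
[7] #...
####
..#.
.#..
###.
.##.
[8] .#..
.###
..#.
.#..
###.
.##.
[9] .#..
.###
..#.
.#..
####
.#.#
[10] .#.#
.#..
..##
.#..
####
.#.#
[11] .###
..##
...#
.#..
####
.#.#

0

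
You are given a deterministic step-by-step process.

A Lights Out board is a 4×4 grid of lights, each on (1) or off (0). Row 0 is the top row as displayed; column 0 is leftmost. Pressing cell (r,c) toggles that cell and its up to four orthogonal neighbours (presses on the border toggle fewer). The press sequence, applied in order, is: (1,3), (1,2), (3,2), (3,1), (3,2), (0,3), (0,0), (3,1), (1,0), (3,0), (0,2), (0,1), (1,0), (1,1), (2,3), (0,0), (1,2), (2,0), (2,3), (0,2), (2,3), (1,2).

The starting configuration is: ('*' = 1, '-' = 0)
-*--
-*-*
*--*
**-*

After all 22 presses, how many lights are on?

gen 0: -*--
-*-*
*--*
**-*
gen 1: -*-*
-**-
*---
**-*
gen 2: -***
---*
*-*-
**-*
gen 3: -***
---*
*---
*-*-
gen 4: -***
---*
**--
-*--
gen 5: -***
---*
***-
--**
gen 6: -*--
----
***-
--**
gen 7: *---
*---
***-
--**
gen 8: *---
*---
*-*-
**-*
gen 9: ----
-*--
--*-
**-*
gen 10: ----
-*--
*-*-
---*
gen 11: -***
-**-
*-*-
---*
gen 12: *--*
--*-
*-*-
---*
gen 13: ---*
***-
--*-
---*
gen 14: -*-*
----
-**-
---*
gen 15: -*-*
---*
-*-*
----
gen 16: *--*
*--*
-*-*
----
gen 17: *-**
***-
-***
----
gen 18: *-**
-**-
*-**
*---
gen 19: *-**
-***
*---
*--*
gen 20: **--
-*-*
*---
*--*
gen 21: **--
-*--
*-**
*---
gen 22: ***-
--**
*--*
*---

8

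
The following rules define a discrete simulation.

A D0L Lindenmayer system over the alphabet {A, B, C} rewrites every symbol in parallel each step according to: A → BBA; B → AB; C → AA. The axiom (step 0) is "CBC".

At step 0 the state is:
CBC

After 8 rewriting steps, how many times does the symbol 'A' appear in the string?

step 0: CBC
step 1: AAABAA
step 2: BBABBABBAABBBABBA
step 3: ABABBBAABABBBAABABBBABBAABABABBBAABABBBA
step 4: BBAABBBAABABABBBABBAABBBAABABABBBABBAABBBAABABABBBAABABBBABBAABBBAABBBAABABABBBABBAABBBAABABABBBA
step 5: ABABBBABBAABABABBBABBAABBBAABBBAABABABBBAABABBBABBAABABABB…BBAABBBAABABABBBAABABBBABBAABABABBBABBAABBBAABBBAABABABBBA  (len 234)
step 6: BBAABBBAABABABBBAABABBBABBAABBBAABBBAABABABBBAABABBBABBAAB…ABBBAABABBBABBAABABABBBABBAABABABBBABBAABBBAABBBAABABABBBA  (len 565)
step 7: ABABBBABBAABABABBBABBAABBBAABBBAABABABBBABBAABBBAABABABBBA…ABBBAABABBBABBAABABABBBABBAABABABBBABBAABBBAABBBAABABABBBA  (len 1364)
step 8: BBAABBBAABABABBBAABABBBABBAABBBAABBBAABABABBBAABABBBABBAAB…ABBBAABABBBABBAABABABBBABBAABABABBBABBAABBBAABBBAABABABBBA  (len 3293)

1364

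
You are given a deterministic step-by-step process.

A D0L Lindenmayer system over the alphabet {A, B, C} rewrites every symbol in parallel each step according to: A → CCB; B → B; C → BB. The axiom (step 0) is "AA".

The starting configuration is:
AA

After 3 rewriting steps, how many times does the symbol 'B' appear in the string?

k=0  AA
k=1  CCBCCB
k=2  BBBBBBBBBB
k=3  BBBBBBBBBB

10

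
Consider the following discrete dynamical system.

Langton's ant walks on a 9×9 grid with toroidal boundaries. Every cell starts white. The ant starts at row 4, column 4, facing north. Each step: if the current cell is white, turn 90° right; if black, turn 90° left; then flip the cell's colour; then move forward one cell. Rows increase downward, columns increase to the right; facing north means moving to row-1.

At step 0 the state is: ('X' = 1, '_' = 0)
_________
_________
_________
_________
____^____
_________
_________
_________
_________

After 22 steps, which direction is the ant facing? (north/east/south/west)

gen 0: _________
_________
_________
_________
____^____
_________
_________
_________
_________
gen 1: _________
_________
_________
_________
____X>___
_________
_________
_________
_________
gen 2: _________
_________
_________
_________
____XX___
_____v___
_________
_________
_________
gen 3: _________
_________
_________
_________
____XX___
____<X___
_________
_________
_________
gen 4: _________
_________
_________
_________
____^X___
____XX___
_________
_________
_________
gen 5: _________
_________
_________
_________
___<_X___
____XX___
_________
_________
_________
gen 6: _________
_________
_________
___^_____
___X_X___
____XX___
_________
_________
_________
gen 7: _________
_________
_________
___X>____
___X_X___
____XX___
_________
_________
_________
gen 8: _________
_________
_________
___XX____
___XvX___
____XX___
_________
_________
_________
gen 9: _________
_________
_________
___XX____
___<XX___
____XX___
_________
_________
_________
gen 10: _________
_________
_________
___XX____
____XX___
___vXX___
_________
_________
_________
gen 11: _________
_________
_________
___XX____
____XX___
__<XXX___
_________
_________
_________
gen 12: _________
_________
_________
___XX____
__^_XX___
__XXXX___
_________
_________
_________
gen 13: _________
_________
_________
___XX____
__X>XX___
__XXXX___
_________
_________
_________
gen 14: _________
_________
_________
___XX____
__XXXX___
__XvXX___
_________
_________
_________
gen 15: _________
_________
_________
___XX____
__XXXX___
__X_>X___
_________
_________
_________
gen 16: _________
_________
_________
___XX____
__XX^X___
__X__X___
_________
_________
_________
gen 17: _________
_________
_________
___XX____
__X<_X___
__X__X___
_________
_________
_________
gen 18: _________
_________
_________
___XX____
__X__X___
__Xv_X___
_________
_________
_________
gen 19: _________
_________
_________
___XX____
__X__X___
__<X_X___
_________
_________
_________
gen 20: _________
_________
_________
___XX____
__X__X___
___X_X___
__v______
_________
_________
gen 21: _________
_________
_________
___XX____
__X__X___
___X_X___
_<X______
_________
_________
gen 22: _________
_________
_________
___XX____
__X__X___
_^_X_X___
_XX______
_________
_________

north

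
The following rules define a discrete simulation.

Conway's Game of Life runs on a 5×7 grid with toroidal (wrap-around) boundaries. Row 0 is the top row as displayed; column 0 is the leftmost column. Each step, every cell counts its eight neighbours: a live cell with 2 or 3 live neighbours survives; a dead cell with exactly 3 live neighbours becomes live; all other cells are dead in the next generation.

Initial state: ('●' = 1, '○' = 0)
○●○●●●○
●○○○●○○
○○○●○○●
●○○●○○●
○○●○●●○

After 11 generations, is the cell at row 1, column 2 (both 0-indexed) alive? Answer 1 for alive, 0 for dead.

gen 0: ○●○●●●○
●○○○●○○
○○○●○○●
●○○●○○●
○○●○●●○
gen 1: ○●●○○○●
●○●○○○●
○○○●●●●
●○●●○○●
●●●○○○○
gen 2: ○○○●○○●
○○●○●○○
○○○○●○○
○○○○○○○
○○○○○○○
gen 3: ○○○●○○○
○○○○●●○
○○○●○○○
○○○○○○○
○○○○○○○
gen 4: ○○○○●○○
○○○●●○○
○○○○●○○
○○○○○○○
○○○○○○○
gen 5: ○○○●●○○
○○○●●●○
○○○●●○○
○○○○○○○
○○○○○○○
gen 6: ○○○●○●○
○○●○○●○
○○○●○●○
○○○○○○○
○○○○○○○
gen 7: ○○○○●○○
○○●●○●●
○○○○●○○
○○○○○○○
○○○○○○○
gen 8: ○○○●●●○
○○○●○●○
○○○●●●○
○○○○○○○
○○○○○○○
gen 9: ○○○●○●○
○○●○○○●
○○○●○●○
○○○○●○○
○○○○●○○
gen 10: ○○○●●●○
○○●●○●●
○○○●●●○
○○○●●●○
○○○●●●○
gen 11: ○○○○○○○
○○●○○○●
○○○○○○○
○○●○○○●
○○●○○○●

1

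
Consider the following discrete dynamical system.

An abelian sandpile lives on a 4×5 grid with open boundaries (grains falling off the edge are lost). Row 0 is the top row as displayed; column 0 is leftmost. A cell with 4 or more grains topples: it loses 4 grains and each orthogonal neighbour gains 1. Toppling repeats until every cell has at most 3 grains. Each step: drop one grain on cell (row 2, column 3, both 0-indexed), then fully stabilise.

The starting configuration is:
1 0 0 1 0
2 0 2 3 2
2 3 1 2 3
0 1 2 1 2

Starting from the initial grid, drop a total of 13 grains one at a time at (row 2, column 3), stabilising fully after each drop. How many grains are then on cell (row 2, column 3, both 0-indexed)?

3

k=0  1 0 0 1 0
2 0 2 3 2
2 3 1 2 3
0 1 2 1 2
k=1  1 0 0 1 0
2 0 2 3 2
2 3 1 3 3
0 1 2 1 2
k=2  1 0 0 2 1
2 0 3 1 0
2 3 2 2 1
0 1 2 2 3
k=3  1 0 0 2 1
2 0 3 1 0
2 3 2 3 1
0 1 2 2 3
k=4  1 0 0 2 1
2 0 3 2 0
2 3 3 0 2
0 1 2 3 3
k=5  1 0 0 2 1
2 0 3 2 0
2 3 3 1 2
0 1 2 3 3
k=6  1 0 0 2 1
2 0 3 2 0
2 3 3 2 2
0 1 2 3 3
k=7  1 0 0 2 1
2 0 3 2 0
2 3 3 3 2
0 1 2 3 3
k=8  1 0 1 3 1
2 2 2 1 2
3 1 0 1 1
0 3 1 3 1
k=9  1 0 1 3 1
2 2 2 1 2
3 1 0 2 1
0 3 1 3 1
k=10  1 0 1 3 1
2 2 2 1 2
3 1 0 3 1
0 3 1 3 1
k=11  1 0 1 3 1
2 2 2 2 2
3 1 1 1 2
0 3 2 0 2
k=12  1 0 1 3 1
2 2 2 2 2
3 1 1 2 2
0 3 2 0 2
k=13  1 0 1 3 1
2 2 2 2 2
3 1 1 3 2
0 3 2 0 2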